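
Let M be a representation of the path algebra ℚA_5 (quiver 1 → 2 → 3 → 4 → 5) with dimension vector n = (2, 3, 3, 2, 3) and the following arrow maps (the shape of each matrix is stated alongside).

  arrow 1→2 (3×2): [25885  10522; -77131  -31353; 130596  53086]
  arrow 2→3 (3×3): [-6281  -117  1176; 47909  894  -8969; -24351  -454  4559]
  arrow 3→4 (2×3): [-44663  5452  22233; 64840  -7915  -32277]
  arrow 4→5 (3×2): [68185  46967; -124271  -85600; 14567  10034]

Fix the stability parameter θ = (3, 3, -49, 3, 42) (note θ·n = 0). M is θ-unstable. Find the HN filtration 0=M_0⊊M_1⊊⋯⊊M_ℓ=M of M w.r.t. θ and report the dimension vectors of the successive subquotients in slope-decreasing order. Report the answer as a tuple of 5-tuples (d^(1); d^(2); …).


Interval decomposition of M: I[1,5]^2, I[2,3], I[5,5].
HN type (ℓ=4): μ^(1)=42; μ^(2)=3; μ^(3)=-43/3; μ^(4)=-23

((0, 0, 0, 0, 3); (0, 0, 0, 2, 0); (2, 2, 2, 0, 0); (0, 1, 1, 0, 0))


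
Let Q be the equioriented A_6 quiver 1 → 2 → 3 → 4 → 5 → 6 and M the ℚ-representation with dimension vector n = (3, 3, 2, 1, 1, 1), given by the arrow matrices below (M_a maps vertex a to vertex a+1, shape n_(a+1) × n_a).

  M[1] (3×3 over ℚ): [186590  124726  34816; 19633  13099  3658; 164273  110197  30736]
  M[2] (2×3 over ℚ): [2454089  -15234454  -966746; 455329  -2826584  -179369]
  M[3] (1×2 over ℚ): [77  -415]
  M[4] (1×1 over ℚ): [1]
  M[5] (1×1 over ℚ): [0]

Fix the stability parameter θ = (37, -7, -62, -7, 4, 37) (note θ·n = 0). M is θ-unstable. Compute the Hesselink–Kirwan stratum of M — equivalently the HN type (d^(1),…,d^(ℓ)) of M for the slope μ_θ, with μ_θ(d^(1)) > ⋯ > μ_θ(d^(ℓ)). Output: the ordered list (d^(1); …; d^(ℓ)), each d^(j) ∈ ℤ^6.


Interval decomposition of M: I[1,1], I[1,3], I[1,5], I[2,2], I[6,6].
HN type (ℓ=4): μ^(1)=37; μ^(2)=4; μ^(3)=-7; μ^(4)=-32/3

((1, 0, 0, 0, 0, 1); (0, 0, 0, 0, 1, 0); (0, 1, 0, 1, 0, 0); (2, 2, 2, 0, 0, 0))


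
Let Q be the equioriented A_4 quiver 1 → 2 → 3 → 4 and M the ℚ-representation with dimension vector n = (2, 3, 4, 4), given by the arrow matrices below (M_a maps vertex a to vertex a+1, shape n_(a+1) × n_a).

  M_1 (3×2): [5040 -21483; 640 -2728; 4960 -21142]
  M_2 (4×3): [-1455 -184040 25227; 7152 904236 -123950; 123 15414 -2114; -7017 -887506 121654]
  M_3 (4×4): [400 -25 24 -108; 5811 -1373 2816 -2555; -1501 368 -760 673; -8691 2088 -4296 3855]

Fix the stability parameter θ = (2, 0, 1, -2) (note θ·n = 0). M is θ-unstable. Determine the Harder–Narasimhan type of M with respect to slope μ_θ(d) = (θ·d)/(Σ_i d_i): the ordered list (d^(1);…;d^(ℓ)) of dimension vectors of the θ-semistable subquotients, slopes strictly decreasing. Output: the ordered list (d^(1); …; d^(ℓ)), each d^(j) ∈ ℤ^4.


Via rank(M_{q-1}∘⋯∘M_p): M ≅ I[1,1], I[1,3], I[2,2], I[2,4], I[3,3], I[3,4], I[4,4]^2.
μ_θ-semistable layers: μ^(1)=2; μ^(2)=1; μ^(3)=0; μ^(4)=-1/3; μ^(5)=-1/2; μ^(6)=-2

((1, 0, 0, 0); (1, 1, 2, 0); (0, 1, 0, 0); (0, 1, 1, 1); (0, 0, 1, 1); (0, 0, 0, 2))


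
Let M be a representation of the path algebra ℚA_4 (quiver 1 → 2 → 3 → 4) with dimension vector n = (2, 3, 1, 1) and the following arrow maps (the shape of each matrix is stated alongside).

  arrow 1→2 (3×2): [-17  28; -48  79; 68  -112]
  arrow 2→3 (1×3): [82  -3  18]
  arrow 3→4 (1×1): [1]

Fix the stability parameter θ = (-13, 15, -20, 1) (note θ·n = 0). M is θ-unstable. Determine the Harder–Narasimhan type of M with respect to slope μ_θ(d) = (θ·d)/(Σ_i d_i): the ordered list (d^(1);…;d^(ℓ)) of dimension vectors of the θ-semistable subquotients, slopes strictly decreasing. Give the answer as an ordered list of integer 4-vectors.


Barcode: M ≅ I[1,2], I[1,4], I[2,2]. HN layers by μ_θ (4 steps, strictly decreasing):
  μ^(1)=15; μ^(2)=1; μ^(3)=-5/2; μ^(4)=-13

((0, 2, 0, 0); (0, 0, 0, 1); (0, 1, 1, 0); (2, 0, 0, 0))


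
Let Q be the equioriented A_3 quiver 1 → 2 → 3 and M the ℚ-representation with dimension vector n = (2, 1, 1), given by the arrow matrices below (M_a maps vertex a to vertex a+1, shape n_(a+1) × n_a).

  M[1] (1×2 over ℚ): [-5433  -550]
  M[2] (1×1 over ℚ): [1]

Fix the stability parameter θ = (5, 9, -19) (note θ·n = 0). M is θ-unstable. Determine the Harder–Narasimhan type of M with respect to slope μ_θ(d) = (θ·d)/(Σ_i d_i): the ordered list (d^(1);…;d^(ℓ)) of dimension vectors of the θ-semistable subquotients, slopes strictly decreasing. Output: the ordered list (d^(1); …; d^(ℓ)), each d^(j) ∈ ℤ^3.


Barcode: M ≅ I[1,1], I[1,3]. HN layers by μ_θ (2 steps, strictly decreasing):
  μ^(1)=5; μ^(2)=-5/3

((1, 0, 0); (1, 1, 1))


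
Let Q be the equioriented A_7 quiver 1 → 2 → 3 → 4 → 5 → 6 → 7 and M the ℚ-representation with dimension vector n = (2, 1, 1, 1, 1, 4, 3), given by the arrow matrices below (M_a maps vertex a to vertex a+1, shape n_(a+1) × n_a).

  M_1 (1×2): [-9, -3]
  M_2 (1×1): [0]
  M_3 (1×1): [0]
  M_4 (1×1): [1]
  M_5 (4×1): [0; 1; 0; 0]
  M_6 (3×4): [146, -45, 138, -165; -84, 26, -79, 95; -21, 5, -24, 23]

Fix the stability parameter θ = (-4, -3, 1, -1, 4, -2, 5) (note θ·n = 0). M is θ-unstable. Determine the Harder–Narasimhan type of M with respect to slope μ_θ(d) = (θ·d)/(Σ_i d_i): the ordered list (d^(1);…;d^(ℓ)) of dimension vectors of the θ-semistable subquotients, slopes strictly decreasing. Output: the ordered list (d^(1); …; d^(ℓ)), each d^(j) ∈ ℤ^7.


Barcode: M ≅ I[1,1], I[1,2], I[3,3], I[4,7], I[6,6], I[6,7]^2. HN layers by μ_θ (6 steps, strictly decreasing):
  μ^(1)=5; μ^(2)=1; μ^(3)=-1; μ^(4)=-2; μ^(5)=-3; μ^(6)=-4

((0, 0, 0, 0, 0, 0, 3); (0, 0, 1, 0, 1, 1, 0); (0, 0, 0, 1, 0, 0, 0); (0, 0, 0, 0, 0, 3, 0); (0, 1, 0, 0, 0, 0, 0); (2, 0, 0, 0, 0, 0, 0))


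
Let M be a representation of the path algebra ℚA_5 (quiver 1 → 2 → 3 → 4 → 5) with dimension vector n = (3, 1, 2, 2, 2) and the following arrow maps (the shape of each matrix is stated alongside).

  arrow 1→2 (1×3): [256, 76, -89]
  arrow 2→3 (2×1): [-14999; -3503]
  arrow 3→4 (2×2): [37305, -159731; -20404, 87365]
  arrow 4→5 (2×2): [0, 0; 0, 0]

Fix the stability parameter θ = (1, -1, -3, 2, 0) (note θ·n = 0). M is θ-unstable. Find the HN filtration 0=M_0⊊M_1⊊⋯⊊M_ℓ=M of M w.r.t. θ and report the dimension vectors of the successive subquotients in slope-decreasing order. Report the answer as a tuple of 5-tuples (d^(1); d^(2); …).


Interval decomposition of M: I[1,1]^2, I[1,4], I[3,4], I[5,5]^2.
HN type (ℓ=5): μ^(1)=2; μ^(2)=1; μ^(3)=0; μ^(4)=-1; μ^(5)=-3

((0, 0, 0, 2, 0); (2, 0, 0, 0, 0); (0, 0, 0, 0, 2); (1, 1, 1, 0, 0); (0, 0, 1, 0, 0))


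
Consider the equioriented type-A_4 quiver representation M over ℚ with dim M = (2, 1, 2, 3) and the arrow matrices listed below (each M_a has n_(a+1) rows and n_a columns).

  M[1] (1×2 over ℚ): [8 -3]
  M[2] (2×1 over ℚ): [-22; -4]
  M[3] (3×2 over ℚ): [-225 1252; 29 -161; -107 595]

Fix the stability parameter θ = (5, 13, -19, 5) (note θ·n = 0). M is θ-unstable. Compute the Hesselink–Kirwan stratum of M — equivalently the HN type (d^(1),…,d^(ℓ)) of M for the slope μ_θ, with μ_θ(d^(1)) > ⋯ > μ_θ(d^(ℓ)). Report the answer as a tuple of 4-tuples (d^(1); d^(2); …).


Barcode: M ≅ I[1,1], I[1,4], I[3,4], I[4,4]. HN layers by μ_θ (3 steps, strictly decreasing):
  μ^(1)=5; μ^(2)=-1/3; μ^(3)=-19

((1, 0, 0, 3); (1, 1, 1, 0); (0, 0, 1, 0))


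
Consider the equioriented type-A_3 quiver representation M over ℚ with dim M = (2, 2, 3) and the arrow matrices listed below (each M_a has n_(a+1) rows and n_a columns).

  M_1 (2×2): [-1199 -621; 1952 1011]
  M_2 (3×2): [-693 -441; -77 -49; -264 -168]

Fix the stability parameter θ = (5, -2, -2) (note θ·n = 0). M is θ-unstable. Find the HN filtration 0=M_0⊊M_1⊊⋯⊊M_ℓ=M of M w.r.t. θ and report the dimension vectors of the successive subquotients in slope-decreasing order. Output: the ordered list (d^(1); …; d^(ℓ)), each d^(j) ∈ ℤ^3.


Interval decomposition of M: I[1,2], I[1,3], I[3,3]^2.
HN type (ℓ=3): μ^(1)=3/2; μ^(2)=1/3; μ^(3)=-2

((1, 1, 0); (1, 1, 1); (0, 0, 2))


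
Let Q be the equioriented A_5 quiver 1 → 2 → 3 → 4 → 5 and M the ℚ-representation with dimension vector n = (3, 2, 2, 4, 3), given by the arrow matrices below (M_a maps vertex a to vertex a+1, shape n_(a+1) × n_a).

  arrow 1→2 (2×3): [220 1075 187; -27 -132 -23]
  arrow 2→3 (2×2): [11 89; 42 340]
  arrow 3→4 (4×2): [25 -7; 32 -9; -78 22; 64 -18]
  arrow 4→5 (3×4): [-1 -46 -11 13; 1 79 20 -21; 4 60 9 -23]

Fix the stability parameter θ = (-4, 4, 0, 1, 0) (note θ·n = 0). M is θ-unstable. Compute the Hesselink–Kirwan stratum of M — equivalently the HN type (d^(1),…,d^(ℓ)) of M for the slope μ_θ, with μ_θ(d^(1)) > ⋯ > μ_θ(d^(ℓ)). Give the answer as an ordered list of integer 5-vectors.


Interval decomposition of M: I[1,1], I[1,5]^2, I[4,4], I[4,5].
HN type (ℓ=4): μ^(1)=5/4; μ^(2)=1; μ^(3)=1/2; μ^(4)=-4

((0, 2, 2, 2, 2); (0, 0, 0, 1, 0); (0, 0, 0, 1, 1); (3, 0, 0, 0, 0))


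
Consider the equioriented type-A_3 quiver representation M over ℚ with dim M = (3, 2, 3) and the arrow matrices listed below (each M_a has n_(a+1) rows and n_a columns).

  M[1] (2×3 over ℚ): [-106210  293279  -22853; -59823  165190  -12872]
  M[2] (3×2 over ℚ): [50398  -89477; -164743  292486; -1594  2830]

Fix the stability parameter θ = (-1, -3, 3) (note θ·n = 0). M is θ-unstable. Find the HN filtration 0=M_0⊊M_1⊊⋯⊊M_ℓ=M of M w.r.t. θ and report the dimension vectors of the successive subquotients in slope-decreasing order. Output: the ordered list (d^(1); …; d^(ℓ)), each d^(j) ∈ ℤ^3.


Via rank(M_{q-1}∘⋯∘M_p): M ≅ I[1,1], I[1,3]^2, I[3,3].
μ_θ-semistable layers: μ^(1)=3; μ^(2)=-1; μ^(3)=-2

((0, 0, 3); (1, 0, 0); (2, 2, 0))


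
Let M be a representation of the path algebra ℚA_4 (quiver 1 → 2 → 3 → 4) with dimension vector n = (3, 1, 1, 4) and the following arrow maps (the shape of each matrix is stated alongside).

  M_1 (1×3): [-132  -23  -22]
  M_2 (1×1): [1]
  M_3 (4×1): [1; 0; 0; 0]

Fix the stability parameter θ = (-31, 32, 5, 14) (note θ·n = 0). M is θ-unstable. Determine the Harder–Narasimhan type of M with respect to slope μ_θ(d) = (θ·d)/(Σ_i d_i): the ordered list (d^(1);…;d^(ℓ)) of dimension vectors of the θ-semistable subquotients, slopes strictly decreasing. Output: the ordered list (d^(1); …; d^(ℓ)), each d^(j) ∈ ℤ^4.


Via rank(M_{q-1}∘⋯∘M_p): M ≅ I[1,1]^2, I[1,4], I[4,4]^3.
μ_θ-semistable layers: μ^(1)=17; μ^(2)=14; μ^(3)=-31

((0, 1, 1, 1); (0, 0, 0, 3); (3, 0, 0, 0))


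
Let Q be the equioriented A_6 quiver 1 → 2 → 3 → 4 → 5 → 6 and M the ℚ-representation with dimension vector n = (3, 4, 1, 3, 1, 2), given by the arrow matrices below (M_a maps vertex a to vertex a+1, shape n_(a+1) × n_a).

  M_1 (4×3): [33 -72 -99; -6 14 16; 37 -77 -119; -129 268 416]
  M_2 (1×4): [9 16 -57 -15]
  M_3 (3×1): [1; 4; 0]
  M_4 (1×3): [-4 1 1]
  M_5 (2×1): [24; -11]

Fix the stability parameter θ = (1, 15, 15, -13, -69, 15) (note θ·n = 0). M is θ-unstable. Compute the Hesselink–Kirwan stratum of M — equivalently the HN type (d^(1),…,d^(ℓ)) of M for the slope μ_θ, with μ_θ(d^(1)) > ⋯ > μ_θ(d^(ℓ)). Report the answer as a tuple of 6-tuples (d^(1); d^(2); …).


Barcode: M ≅ I[1,2]^2, I[1,4], I[2,2], I[4,4], I[4,6], I[6,6]. HN layers by μ_θ (5 steps, strictly decreasing):
  μ^(1)=15; μ^(2)=17/3; μ^(3)=1; μ^(4)=-13; μ^(5)=-41

((0, 3, 0, 0, 0, 2); (0, 1, 1, 1, 0, 0); (3, 0, 0, 0, 0, 0); (0, 0, 0, 1, 0, 0); (0, 0, 0, 1, 1, 0))


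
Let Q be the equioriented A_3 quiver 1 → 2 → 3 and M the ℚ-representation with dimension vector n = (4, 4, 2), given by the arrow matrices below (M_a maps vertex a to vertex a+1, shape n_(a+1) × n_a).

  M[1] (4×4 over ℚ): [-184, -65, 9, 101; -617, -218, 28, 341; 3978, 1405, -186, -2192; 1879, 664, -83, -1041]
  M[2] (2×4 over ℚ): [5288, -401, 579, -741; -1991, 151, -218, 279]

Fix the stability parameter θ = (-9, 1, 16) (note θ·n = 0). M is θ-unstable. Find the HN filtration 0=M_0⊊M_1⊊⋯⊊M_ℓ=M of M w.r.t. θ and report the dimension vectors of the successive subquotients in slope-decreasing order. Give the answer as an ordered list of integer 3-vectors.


Barcode: M ≅ I[1,2]^2, I[1,3]^2. HN layers by μ_θ (3 steps, strictly decreasing):
  μ^(1)=16; μ^(2)=1; μ^(3)=-9

((0, 0, 2); (0, 4, 0); (4, 0, 0))


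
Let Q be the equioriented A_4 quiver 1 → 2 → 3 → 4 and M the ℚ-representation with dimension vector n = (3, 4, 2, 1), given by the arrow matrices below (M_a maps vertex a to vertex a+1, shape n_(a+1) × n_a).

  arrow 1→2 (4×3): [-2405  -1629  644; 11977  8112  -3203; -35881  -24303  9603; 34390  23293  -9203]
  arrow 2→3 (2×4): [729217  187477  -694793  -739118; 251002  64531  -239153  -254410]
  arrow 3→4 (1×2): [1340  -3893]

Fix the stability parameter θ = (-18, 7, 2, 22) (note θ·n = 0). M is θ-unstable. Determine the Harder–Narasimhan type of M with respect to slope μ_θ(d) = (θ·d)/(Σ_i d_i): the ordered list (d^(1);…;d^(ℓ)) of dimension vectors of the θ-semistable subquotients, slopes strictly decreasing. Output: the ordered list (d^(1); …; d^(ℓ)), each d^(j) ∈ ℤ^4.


Via rank(M_{q-1}∘⋯∘M_p): M ≅ I[1,2], I[1,3], I[1,4], I[2,2].
μ_θ-semistable layers: μ^(1)=22; μ^(2)=7; μ^(3)=9/2; μ^(4)=-18

((0, 0, 0, 1); (0, 2, 0, 0); (0, 2, 2, 0); (3, 0, 0, 0))


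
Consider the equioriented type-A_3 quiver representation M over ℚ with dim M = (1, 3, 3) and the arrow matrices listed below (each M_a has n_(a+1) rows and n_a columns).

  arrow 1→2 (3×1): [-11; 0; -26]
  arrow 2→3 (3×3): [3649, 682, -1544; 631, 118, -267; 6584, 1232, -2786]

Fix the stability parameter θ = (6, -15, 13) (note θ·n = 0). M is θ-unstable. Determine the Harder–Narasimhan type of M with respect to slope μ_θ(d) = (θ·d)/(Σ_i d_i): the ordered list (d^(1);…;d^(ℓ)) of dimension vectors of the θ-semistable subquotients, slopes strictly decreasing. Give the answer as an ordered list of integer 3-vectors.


Barcode: M ≅ I[1,3], I[2,2], I[2,3], I[3,3]. HN layers by μ_θ (3 steps, strictly decreasing):
  μ^(1)=13; μ^(2)=-9/2; μ^(3)=-15

((0, 0, 3); (1, 1, 0); (0, 2, 0))


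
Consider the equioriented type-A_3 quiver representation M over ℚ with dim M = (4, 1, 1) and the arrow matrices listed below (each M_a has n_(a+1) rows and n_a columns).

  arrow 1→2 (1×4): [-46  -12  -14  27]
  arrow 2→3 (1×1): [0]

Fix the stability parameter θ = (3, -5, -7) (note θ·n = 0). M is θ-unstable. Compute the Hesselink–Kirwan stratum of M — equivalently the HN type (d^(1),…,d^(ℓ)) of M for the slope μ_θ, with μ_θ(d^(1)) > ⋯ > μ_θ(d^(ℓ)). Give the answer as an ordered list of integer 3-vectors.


Barcode: M ≅ I[1,1]^3, I[1,2], I[3,3]. HN layers by μ_θ (3 steps, strictly decreasing):
  μ^(1)=3; μ^(2)=-1; μ^(3)=-7

((3, 0, 0); (1, 1, 0); (0, 0, 1))


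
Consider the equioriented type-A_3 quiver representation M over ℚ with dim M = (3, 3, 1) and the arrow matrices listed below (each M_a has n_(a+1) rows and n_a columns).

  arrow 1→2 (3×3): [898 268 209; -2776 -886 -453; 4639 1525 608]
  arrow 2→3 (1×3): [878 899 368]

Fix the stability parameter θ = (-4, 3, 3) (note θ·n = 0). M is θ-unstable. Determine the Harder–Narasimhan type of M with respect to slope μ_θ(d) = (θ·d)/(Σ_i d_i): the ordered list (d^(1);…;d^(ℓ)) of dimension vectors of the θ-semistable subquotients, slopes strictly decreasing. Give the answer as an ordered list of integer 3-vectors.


Interval decomposition of M: I[1,1], I[1,2], I[1,3], I[2,2].
HN type (ℓ=2): μ^(1)=3; μ^(2)=-4

((0, 3, 1); (3, 0, 0))


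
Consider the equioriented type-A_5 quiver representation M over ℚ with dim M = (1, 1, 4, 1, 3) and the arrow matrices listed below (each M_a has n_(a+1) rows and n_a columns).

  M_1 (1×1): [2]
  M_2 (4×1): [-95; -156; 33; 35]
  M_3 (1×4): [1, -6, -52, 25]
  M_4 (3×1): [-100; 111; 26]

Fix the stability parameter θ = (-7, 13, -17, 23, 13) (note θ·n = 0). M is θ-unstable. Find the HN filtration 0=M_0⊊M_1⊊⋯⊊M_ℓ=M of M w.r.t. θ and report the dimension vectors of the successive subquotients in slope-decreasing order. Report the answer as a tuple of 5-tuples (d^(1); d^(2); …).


Via rank(M_{q-1}∘⋯∘M_p): M ≅ I[1,3], I[3,3]^2, I[3,5], I[5,5]^2.
μ_θ-semistable layers: μ^(1)=18; μ^(2)=13; μ^(3)=-2; μ^(4)=-7; μ^(5)=-17

((0, 0, 0, 1, 1); (0, 0, 0, 0, 2); (0, 1, 1, 0, 0); (1, 0, 0, 0, 0); (0, 0, 3, 0, 0))


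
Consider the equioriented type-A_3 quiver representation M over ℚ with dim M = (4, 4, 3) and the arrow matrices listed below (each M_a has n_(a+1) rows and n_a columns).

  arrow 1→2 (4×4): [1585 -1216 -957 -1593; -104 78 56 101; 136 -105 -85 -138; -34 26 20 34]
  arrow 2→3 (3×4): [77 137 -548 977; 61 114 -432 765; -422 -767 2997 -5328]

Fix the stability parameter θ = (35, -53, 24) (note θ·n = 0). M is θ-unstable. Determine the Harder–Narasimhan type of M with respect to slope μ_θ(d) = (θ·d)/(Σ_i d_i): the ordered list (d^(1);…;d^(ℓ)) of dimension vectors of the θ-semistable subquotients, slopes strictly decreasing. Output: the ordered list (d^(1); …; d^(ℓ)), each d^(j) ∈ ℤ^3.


Barcode: M ≅ I[1,1], I[1,3]^3, I[2,2]. HN layers by μ_θ (4 steps, strictly decreasing):
  μ^(1)=35; μ^(2)=24; μ^(3)=-9; μ^(4)=-53

((1, 0, 0); (0, 0, 3); (3, 3, 0); (0, 1, 0))


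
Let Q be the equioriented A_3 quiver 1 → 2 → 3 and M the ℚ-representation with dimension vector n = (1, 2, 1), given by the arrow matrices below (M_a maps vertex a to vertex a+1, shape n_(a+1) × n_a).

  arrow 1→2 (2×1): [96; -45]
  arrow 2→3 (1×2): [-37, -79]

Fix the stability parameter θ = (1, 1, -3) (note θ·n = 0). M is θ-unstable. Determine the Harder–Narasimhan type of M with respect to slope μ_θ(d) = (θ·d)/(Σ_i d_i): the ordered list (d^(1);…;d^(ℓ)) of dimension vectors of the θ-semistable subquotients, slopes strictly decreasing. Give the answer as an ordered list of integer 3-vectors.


Interval decomposition of M: I[1,3], I[2,2].
HN type (ℓ=2): μ^(1)=1; μ^(2)=-1/3

((0, 1, 0); (1, 1, 1))


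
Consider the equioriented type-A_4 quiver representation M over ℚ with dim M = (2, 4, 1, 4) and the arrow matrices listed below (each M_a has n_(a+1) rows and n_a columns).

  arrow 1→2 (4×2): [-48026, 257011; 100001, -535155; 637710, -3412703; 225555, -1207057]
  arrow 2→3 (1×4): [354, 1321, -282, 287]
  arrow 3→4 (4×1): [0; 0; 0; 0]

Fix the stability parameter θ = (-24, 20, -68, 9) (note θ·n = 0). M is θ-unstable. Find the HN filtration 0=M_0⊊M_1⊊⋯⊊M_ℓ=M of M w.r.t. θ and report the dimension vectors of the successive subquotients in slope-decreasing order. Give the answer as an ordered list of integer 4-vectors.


Interval decomposition of M: I[1,2], I[1,3], I[2,2]^2, I[4,4]^4.
HN type (ℓ=3): μ^(1)=20; μ^(2)=9; μ^(3)=-24

((0, 3, 0, 0); (0, 0, 0, 4); (2, 1, 1, 0))


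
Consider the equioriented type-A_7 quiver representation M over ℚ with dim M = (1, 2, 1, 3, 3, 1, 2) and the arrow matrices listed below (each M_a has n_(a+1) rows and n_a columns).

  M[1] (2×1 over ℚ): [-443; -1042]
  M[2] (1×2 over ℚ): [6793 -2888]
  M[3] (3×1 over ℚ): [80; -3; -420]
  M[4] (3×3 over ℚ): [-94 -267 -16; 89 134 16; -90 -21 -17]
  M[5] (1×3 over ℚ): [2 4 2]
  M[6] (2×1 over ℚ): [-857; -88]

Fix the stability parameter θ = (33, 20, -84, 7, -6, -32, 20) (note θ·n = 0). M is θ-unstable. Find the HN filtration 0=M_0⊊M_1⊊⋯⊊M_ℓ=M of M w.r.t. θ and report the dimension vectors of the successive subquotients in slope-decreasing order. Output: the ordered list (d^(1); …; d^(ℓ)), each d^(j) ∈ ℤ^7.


Barcode: M ≅ I[1,5], I[2,2], I[4,5], I[4,7], I[7,7]. HN layers by μ_θ (3 steps, strictly decreasing):
  μ^(1)=20; μ^(2)=1/2; μ^(3)=-31/3

((0, 1, 0, 0, 0, 0, 2); (0, 0, 0, 2, 2, 0, 0); (1, 1, 1, 1, 1, 1, 0))


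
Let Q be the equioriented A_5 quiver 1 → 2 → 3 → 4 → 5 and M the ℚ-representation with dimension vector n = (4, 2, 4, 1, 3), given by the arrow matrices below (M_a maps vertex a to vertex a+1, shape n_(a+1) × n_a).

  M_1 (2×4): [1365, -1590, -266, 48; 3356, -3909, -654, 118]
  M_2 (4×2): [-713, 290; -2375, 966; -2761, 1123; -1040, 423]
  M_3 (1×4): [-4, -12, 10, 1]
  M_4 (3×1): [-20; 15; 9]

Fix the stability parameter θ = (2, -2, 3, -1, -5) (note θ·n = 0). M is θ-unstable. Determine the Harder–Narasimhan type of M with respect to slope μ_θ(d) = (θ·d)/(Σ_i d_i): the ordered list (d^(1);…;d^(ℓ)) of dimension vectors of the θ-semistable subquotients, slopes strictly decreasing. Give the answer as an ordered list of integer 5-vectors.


Via rank(M_{q-1}∘⋯∘M_p): M ≅ I[1,1]^2, I[1,3], I[1,5], I[3,3]^2, I[5,5]^2.
μ_θ-semistable layers: μ^(1)=3; μ^(2)=2; μ^(3)=0; μ^(4)=-3/5; μ^(5)=-5

((0, 0, 3, 0, 0); (2, 0, 0, 0, 0); (1, 1, 0, 0, 0); (1, 1, 1, 1, 1); (0, 0, 0, 0, 2))


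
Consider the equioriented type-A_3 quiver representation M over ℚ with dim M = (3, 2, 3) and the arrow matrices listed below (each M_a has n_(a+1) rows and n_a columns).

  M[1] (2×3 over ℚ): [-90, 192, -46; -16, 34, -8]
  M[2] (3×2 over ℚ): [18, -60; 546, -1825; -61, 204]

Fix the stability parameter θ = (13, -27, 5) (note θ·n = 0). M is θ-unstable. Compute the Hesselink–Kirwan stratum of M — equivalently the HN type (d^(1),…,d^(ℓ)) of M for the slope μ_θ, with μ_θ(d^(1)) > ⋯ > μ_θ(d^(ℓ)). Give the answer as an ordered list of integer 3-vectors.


Via rank(M_{q-1}∘⋯∘M_p): M ≅ I[1,1], I[1,3]^2, I[3,3].
μ_θ-semistable layers: μ^(1)=13; μ^(2)=5; μ^(3)=-7

((1, 0, 0); (0, 0, 3); (2, 2, 0))


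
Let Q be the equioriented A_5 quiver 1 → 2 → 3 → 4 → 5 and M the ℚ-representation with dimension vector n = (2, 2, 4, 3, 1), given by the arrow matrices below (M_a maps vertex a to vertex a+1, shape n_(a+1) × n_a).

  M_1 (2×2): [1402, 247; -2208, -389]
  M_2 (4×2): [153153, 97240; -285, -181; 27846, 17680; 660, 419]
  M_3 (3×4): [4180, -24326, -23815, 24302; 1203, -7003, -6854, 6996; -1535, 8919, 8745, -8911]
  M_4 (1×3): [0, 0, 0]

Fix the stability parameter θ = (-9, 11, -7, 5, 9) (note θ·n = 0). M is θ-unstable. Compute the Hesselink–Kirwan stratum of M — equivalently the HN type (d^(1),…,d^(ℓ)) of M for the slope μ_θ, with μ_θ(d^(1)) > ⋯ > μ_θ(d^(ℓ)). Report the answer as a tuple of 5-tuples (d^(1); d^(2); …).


Via rank(M_{q-1}∘⋯∘M_p): M ≅ I[1,3], I[1,4], I[3,4]^2, I[5,5].
μ_θ-semistable layers: μ^(1)=9; μ^(2)=5; μ^(3)=2; μ^(4)=-7; μ^(5)=-9

((0, 0, 0, 0, 1); (0, 0, 0, 3, 0); (0, 2, 2, 0, 0); (0, 0, 2, 0, 0); (2, 0, 0, 0, 0))


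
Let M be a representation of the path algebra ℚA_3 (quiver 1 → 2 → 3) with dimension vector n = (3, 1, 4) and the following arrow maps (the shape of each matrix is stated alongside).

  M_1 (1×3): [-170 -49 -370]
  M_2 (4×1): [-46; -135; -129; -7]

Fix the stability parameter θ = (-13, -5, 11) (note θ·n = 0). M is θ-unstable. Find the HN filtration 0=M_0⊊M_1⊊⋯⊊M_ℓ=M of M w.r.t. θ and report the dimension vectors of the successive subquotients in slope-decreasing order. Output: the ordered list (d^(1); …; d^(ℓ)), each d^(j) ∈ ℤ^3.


Via rank(M_{q-1}∘⋯∘M_p): M ≅ I[1,1]^2, I[1,3], I[3,3]^3.
μ_θ-semistable layers: μ^(1)=11; μ^(2)=-5; μ^(3)=-13

((0, 0, 4); (0, 1, 0); (3, 0, 0))


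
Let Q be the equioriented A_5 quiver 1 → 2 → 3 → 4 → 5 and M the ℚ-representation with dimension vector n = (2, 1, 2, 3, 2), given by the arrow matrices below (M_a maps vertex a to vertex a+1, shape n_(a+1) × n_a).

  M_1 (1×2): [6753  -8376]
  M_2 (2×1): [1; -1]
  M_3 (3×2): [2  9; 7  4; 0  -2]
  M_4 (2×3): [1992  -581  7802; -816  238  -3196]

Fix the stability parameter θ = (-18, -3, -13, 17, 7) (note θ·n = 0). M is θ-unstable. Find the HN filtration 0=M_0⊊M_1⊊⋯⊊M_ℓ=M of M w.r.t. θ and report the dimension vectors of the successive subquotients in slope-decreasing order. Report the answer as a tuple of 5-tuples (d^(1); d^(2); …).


Via rank(M_{q-1}∘⋯∘M_p): M ≅ I[1,1], I[1,5], I[3,4], I[4,4], I[5,5].
μ_θ-semistable layers: μ^(1)=17; μ^(2)=12; μ^(3)=7; μ^(4)=-8; μ^(5)=-13; μ^(6)=-18

((0, 0, 0, 2, 0); (0, 0, 0, 1, 1); (0, 0, 0, 0, 1); (0, 1, 1, 0, 0); (0, 0, 1, 0, 0); (2, 0, 0, 0, 0))


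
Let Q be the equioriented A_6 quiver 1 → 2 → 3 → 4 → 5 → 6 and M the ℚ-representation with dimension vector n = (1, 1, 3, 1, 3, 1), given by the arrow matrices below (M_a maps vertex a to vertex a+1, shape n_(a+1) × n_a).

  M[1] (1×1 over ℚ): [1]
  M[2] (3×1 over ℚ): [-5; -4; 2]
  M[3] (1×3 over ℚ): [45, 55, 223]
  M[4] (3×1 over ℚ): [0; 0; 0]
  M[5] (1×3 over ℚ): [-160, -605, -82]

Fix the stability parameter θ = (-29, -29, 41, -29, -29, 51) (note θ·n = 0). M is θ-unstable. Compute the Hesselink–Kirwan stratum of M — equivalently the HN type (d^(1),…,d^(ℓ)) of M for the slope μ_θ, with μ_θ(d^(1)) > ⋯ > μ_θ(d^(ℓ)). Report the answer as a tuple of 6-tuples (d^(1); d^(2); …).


Via rank(M_{q-1}∘⋯∘M_p): M ≅ I[1,4], I[3,3]^2, I[5,5]^2, I[5,6].
μ_θ-semistable layers: μ^(1)=51; μ^(2)=41; μ^(3)=6; μ^(4)=-29

((0, 0, 0, 0, 0, 1); (0, 0, 2, 0, 0, 0); (0, 0, 1, 1, 0, 0); (1, 1, 0, 0, 3, 0))


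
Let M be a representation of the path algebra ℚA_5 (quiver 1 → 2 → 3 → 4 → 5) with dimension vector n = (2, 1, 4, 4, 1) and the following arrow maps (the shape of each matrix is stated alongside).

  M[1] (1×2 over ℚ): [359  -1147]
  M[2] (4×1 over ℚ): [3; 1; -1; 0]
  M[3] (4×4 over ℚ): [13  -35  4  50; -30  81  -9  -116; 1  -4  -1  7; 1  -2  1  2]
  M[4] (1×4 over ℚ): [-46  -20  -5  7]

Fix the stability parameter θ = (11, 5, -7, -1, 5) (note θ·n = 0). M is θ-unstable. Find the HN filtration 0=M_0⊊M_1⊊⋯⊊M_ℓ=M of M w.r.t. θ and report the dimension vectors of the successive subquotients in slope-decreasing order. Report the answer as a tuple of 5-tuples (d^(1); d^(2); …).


Via rank(M_{q-1}∘⋯∘M_p): M ≅ I[1,1], I[1,3], I[3,4]^2, I[3,5], I[4,4].
μ_θ-semistable layers: μ^(1)=11; μ^(2)=5; μ^(3)=3; μ^(4)=-1; μ^(5)=-7

((1, 0, 0, 0, 0); (0, 0, 0, 0, 1); (1, 1, 1, 0, 0); (0, 0, 0, 4, 0); (0, 0, 3, 0, 0))


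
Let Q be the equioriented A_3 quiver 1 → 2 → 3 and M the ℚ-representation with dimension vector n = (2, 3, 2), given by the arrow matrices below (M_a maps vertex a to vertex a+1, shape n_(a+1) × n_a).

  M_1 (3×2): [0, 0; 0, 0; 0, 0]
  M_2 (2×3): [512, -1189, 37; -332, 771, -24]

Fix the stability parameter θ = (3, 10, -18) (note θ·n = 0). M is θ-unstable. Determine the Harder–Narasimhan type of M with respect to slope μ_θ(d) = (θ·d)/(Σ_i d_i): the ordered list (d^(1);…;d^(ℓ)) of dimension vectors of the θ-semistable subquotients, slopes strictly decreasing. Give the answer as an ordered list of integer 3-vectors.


Barcode: M ≅ I[1,1]^2, I[2,2], I[2,3]^2. HN layers by μ_θ (3 steps, strictly decreasing):
  μ^(1)=10; μ^(2)=3; μ^(3)=-4

((0, 1, 0); (2, 0, 0); (0, 2, 2))


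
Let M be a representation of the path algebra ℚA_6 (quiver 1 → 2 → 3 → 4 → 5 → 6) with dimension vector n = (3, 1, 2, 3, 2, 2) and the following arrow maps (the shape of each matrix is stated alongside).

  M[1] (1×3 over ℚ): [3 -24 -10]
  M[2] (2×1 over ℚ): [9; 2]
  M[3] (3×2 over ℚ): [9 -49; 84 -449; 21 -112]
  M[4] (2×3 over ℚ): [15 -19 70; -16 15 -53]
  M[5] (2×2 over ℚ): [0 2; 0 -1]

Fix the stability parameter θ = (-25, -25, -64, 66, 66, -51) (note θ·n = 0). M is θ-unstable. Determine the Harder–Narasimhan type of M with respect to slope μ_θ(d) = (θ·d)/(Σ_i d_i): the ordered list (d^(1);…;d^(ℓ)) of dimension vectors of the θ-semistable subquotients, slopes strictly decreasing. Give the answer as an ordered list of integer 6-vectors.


Interval decomposition of M: I[1,1]^2, I[1,6], I[3,5], I[4,4], I[6,6].
HN type (ℓ=6): μ^(1)=66; μ^(2)=27; μ^(3)=-25; μ^(4)=-38; μ^(5)=-51; μ^(6)=-64

((0, 0, 0, 2, 1, 0); (0, 0, 0, 1, 1, 1); (2, 0, 0, 0, 0, 0); (1, 1, 1, 0, 0, 0); (0, 0, 0, 0, 0, 1); (0, 0, 1, 0, 0, 0))


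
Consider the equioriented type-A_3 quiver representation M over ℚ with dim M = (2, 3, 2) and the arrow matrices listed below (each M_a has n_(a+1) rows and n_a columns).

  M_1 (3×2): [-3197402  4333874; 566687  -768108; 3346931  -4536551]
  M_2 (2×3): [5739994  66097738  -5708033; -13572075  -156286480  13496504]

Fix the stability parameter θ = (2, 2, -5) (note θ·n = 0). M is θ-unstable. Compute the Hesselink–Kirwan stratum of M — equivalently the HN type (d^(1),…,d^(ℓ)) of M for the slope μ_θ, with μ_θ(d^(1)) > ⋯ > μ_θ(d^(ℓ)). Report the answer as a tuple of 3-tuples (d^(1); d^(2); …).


Barcode: M ≅ I[1,3]^2, I[2,2]. HN layers by μ_θ (2 steps, strictly decreasing):
  μ^(1)=2; μ^(2)=-1/3

((0, 1, 0); (2, 2, 2))


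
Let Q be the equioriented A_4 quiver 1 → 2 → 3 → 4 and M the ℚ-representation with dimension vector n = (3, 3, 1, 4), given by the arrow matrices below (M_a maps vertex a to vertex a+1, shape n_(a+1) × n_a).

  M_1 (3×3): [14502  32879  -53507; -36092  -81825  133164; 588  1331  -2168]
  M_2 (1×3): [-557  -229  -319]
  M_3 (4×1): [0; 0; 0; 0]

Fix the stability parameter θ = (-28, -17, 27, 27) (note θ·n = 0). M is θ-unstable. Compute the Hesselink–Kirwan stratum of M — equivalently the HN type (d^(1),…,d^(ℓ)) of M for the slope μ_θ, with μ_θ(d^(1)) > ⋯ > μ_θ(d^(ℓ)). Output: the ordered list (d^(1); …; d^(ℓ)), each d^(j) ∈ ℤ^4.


Barcode: M ≅ I[1,1], I[1,2], I[1,3], I[2,2], I[4,4]^4. HN layers by μ_θ (3 steps, strictly decreasing):
  μ^(1)=27; μ^(2)=-17; μ^(3)=-28

((0, 0, 1, 4); (0, 3, 0, 0); (3, 0, 0, 0))


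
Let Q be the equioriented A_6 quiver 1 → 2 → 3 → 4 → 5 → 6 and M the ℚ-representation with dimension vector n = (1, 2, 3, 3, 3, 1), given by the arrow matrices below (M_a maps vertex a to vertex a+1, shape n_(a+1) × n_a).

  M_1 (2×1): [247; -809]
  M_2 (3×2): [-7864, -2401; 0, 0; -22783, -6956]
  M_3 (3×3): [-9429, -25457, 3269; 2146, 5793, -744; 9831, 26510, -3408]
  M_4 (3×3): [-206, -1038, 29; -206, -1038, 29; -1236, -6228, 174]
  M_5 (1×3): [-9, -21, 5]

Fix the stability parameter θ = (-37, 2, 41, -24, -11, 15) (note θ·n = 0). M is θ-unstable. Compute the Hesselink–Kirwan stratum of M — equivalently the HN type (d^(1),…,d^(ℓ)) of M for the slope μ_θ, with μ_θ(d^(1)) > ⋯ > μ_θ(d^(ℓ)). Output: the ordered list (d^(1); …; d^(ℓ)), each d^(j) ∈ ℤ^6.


Via rank(M_{q-1}∘⋯∘M_p): M ≅ I[1,5], I[2,4], I[3,4], I[5,5], I[5,6].
μ_θ-semistable layers: μ^(1)=15; μ^(2)=17/2; μ^(3)=2; μ^(4)=-11; μ^(5)=-37

((0, 0, 0, 0, 0, 1); (0, 0, 2, 2, 0, 0); (0, 2, 1, 1, 1, 0); (0, 0, 0, 0, 2, 0); (1, 0, 0, 0, 0, 0))


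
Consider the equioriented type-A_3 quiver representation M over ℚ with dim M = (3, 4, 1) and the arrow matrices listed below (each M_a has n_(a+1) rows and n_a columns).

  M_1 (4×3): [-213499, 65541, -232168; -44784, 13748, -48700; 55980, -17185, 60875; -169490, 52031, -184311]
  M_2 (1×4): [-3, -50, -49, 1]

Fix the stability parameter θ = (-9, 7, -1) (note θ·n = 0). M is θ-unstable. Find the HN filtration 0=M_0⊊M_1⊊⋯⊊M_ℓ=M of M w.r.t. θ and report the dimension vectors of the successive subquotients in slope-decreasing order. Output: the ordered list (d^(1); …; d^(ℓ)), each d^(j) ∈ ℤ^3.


Interval decomposition of M: I[1,1], I[1,2], I[1,3], I[2,2]^2.
HN type (ℓ=3): μ^(1)=7; μ^(2)=3; μ^(3)=-9

((0, 3, 0); (0, 1, 1); (3, 0, 0))


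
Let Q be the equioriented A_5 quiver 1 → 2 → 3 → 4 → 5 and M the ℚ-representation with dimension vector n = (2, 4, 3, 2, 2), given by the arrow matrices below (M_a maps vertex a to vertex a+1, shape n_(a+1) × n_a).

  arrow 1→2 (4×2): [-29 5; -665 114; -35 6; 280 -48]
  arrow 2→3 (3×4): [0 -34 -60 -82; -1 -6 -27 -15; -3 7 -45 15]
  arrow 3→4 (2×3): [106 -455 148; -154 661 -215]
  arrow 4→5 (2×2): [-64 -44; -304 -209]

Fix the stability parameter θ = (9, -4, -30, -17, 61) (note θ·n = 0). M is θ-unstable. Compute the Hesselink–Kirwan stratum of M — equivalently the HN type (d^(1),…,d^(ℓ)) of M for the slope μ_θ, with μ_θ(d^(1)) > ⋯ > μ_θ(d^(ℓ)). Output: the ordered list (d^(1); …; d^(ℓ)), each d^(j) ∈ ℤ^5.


Interval decomposition of M: I[1,4], I[1,5], I[2,2], I[2,3], I[5,5].
HN type (ℓ=4): μ^(1)=61; μ^(2)=-4; μ^(3)=-21/2; μ^(4)=-17

((0, 0, 0, 0, 2); (0, 1, 0, 0, 0); (2, 2, 2, 2, 0); (0, 1, 1, 0, 0))


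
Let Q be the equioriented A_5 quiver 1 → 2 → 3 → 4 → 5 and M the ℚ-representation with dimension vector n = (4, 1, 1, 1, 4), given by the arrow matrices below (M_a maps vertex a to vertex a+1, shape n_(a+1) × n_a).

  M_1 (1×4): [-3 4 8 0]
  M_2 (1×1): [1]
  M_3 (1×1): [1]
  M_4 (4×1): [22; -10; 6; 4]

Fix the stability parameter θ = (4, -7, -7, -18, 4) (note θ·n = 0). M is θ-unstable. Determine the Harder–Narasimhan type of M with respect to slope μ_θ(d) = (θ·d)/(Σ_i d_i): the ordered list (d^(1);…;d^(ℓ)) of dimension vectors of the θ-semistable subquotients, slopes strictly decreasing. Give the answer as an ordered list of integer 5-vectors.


Interval decomposition of M: I[1,1]^3, I[1,5], I[5,5]^3.
HN type (ℓ=2): μ^(1)=4; μ^(2)=-7

((3, 0, 0, 0, 4); (1, 1, 1, 1, 0))


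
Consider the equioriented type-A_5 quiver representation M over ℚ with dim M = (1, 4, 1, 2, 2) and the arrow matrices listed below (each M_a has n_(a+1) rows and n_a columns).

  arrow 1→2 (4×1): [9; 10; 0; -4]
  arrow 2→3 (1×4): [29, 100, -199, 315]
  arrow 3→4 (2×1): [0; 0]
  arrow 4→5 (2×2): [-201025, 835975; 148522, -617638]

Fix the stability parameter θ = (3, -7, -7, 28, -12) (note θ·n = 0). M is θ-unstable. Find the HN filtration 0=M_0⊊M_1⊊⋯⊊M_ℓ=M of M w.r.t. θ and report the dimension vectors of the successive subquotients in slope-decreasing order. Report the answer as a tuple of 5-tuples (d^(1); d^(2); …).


Via rank(M_{q-1}∘⋯∘M_p): M ≅ I[1,3], I[2,2]^3, I[4,4], I[4,5], I[5,5].
μ_θ-semistable layers: μ^(1)=28; μ^(2)=8; μ^(3)=-11/3; μ^(4)=-7; μ^(5)=-12

((0, 0, 0, 1, 0); (0, 0, 0, 1, 1); (1, 1, 1, 0, 0); (0, 3, 0, 0, 0); (0, 0, 0, 0, 1))


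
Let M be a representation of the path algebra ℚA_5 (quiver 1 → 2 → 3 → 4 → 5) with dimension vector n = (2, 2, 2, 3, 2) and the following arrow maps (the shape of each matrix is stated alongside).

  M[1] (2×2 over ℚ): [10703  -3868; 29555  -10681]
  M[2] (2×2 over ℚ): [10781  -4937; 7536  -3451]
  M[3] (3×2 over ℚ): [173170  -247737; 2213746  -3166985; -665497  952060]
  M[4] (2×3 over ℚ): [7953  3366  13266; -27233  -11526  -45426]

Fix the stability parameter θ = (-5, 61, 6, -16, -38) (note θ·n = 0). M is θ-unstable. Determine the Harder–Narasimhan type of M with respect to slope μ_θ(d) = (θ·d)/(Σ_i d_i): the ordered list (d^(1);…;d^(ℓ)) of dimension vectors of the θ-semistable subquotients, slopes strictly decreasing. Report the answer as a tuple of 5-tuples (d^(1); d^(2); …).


Barcode: M ≅ I[1,4], I[1,5], I[4,4], I[5,5]. HN layers by μ_θ (5 steps, strictly decreasing):
  μ^(1)=17; μ^(2)=13/4; μ^(3)=-5; μ^(4)=-16; μ^(5)=-38

((0, 1, 1, 1, 0); (0, 1, 1, 1, 1); (2, 0, 0, 0, 0); (0, 0, 0, 1, 0); (0, 0, 0, 0, 1))


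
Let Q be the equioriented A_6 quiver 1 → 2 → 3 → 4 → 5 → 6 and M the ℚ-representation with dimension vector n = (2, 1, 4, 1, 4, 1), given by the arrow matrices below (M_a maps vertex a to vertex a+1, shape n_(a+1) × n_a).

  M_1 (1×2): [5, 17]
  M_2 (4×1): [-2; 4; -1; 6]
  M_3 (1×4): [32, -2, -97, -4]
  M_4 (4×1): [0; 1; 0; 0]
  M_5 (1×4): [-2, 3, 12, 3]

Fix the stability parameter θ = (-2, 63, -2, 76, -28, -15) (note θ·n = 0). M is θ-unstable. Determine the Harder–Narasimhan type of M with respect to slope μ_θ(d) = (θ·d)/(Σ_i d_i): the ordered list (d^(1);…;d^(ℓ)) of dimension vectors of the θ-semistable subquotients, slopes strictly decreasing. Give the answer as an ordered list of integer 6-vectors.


Via rank(M_{q-1}∘⋯∘M_p): M ≅ I[1,1], I[1,6], I[3,3]^3, I[5,5]^3.
μ_θ-semistable layers: μ^(1)=94/5; μ^(2)=-2; μ^(3)=-28

((0, 1, 1, 1, 1, 1); (2, 0, 3, 0, 0, 0); (0, 0, 0, 0, 3, 0))


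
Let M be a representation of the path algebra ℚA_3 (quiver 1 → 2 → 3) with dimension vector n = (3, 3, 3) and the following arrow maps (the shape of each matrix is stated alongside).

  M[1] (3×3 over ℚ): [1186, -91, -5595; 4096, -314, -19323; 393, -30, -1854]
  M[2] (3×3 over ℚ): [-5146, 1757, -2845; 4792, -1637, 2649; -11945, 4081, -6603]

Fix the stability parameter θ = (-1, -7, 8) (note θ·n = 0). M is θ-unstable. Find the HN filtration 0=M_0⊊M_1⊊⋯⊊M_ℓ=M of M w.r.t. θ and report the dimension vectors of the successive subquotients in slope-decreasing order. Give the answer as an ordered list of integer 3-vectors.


Via rank(M_{q-1}∘⋯∘M_p): M ≅ I[1,2], I[1,3]^2, I[3,3].
μ_θ-semistable layers: μ^(1)=8; μ^(2)=-4

((0, 0, 3); (3, 3, 0))


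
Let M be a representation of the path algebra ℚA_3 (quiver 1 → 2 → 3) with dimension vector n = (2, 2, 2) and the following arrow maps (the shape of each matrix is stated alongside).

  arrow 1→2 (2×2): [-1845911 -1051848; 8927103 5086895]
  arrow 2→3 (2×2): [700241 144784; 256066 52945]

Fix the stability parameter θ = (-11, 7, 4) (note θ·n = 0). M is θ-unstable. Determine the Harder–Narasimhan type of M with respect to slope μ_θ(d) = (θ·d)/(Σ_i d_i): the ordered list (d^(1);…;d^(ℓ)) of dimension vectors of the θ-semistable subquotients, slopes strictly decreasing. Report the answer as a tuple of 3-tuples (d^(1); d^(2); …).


Interval decomposition of M: I[1,3]^2.
HN type (ℓ=2): μ^(1)=11/2; μ^(2)=-11

((0, 2, 2); (2, 0, 0))


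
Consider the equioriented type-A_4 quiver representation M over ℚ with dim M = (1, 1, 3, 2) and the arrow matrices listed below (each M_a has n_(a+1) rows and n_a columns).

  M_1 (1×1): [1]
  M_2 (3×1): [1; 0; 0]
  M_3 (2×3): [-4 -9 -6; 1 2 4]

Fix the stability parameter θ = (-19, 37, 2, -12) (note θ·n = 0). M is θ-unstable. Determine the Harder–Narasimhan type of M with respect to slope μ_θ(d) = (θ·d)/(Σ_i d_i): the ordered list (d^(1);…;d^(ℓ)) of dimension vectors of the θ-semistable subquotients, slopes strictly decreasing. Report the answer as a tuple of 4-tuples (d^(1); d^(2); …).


Via rank(M_{q-1}∘⋯∘M_p): M ≅ I[1,4], I[3,3], I[3,4].
μ_θ-semistable layers: μ^(1)=9; μ^(2)=2; μ^(3)=-5; μ^(4)=-19

((0, 1, 1, 1); (0, 0, 1, 0); (0, 0, 1, 1); (1, 0, 0, 0))


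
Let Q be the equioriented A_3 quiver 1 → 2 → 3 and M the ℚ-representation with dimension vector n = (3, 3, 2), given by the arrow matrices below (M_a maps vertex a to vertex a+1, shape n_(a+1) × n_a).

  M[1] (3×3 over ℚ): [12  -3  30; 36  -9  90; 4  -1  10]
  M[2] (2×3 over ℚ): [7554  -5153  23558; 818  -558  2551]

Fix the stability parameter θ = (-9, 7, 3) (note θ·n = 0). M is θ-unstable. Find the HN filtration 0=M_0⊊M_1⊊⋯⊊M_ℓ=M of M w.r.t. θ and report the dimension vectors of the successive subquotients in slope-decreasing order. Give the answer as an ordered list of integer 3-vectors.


Barcode: M ≅ I[1,1]^2, I[1,3], I[2,2], I[2,3]. HN layers by μ_θ (3 steps, strictly decreasing):
  μ^(1)=7; μ^(2)=5; μ^(3)=-9

((0, 1, 0); (0, 2, 2); (3, 0, 0))


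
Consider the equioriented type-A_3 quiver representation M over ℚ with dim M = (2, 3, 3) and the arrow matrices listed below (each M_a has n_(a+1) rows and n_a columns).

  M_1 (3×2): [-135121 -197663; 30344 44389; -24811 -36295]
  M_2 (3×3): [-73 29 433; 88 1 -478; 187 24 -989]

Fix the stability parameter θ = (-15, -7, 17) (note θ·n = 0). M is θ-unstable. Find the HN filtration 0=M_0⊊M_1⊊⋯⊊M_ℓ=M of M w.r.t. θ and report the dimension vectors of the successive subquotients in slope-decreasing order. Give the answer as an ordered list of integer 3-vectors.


Via rank(M_{q-1}∘⋯∘M_p): M ≅ I[1,2], I[1,3], I[2,3], I[3,3].
μ_θ-semistable layers: μ^(1)=17; μ^(2)=-7; μ^(3)=-15

((0, 0, 3); (0, 3, 0); (2, 0, 0))
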